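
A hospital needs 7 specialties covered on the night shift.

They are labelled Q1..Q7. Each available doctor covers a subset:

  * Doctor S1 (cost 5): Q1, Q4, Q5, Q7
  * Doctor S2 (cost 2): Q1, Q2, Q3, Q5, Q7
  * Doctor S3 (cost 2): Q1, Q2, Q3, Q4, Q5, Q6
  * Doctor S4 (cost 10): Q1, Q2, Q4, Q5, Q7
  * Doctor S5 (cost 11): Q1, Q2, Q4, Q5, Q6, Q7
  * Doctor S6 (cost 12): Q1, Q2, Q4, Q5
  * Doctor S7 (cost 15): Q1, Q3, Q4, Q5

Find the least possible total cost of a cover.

4

S2, S3 together cover every specialty (S2 ∪ S3 = {Q1, Q2, Q3, Q4, Q5, Q6, Q7}); total cost 2 + 2 = 4.
No covering selection has total cost below 4.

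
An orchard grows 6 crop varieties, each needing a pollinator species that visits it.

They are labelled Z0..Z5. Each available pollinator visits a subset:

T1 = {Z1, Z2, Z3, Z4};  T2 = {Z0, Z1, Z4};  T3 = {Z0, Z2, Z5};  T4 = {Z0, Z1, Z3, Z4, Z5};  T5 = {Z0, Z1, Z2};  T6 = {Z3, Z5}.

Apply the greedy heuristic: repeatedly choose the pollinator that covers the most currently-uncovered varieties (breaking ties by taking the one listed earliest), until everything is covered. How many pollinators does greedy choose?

Greedy: pick T4 (covers 5 new) → pick T1 (covers 1 new). Total picks: 2.

2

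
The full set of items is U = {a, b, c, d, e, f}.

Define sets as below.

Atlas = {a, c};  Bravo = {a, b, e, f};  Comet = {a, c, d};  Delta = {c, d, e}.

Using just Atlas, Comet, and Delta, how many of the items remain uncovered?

2

Union of Atlas, Comet, Delta = {a, c, d, e}.
Not covered: b, f — 2 items.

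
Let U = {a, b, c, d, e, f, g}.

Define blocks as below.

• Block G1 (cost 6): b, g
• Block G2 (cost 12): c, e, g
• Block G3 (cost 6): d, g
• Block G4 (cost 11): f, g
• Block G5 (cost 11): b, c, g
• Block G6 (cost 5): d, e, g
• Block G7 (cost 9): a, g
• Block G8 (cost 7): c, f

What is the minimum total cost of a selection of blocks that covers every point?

G1, G6, G7, G8 together cover every point (G1 ∪ G6 ∪ G7 ∪ G8 = {a, b, c, d, e, f, g}); total cost 6 + 5 + 9 + 7 = 27.
No covering selection has total cost below 27.

27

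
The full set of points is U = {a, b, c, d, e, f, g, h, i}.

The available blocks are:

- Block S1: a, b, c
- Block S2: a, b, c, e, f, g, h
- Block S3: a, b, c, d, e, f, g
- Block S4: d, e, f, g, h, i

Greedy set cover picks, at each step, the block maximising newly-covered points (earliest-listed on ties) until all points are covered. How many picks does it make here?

Greedy: pick S2 (covers 7 new) → pick S4 (covers 2 new). Total picks: 2.

2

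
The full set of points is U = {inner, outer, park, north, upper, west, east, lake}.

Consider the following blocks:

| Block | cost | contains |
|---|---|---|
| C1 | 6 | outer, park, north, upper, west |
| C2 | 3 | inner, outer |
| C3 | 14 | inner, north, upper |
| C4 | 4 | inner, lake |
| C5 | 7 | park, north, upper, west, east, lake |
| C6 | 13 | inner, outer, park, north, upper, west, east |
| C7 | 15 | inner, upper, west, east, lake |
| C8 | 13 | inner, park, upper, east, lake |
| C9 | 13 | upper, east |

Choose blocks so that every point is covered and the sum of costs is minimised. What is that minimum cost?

10

C2, C5 together cover every point (C2 ∪ C5 = {inner, outer, park, north, upper, west, east, lake}); total cost 3 + 7 = 10.
No covering selection has total cost below 10.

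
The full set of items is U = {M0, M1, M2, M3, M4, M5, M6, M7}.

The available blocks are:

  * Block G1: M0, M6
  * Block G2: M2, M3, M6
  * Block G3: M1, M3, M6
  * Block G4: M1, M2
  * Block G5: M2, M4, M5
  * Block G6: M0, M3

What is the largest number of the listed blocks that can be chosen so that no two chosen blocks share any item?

G4, G6 are pairwise disjoint (G4={M1,M2}; G6={M0,M3}).
Every remaining block overlaps one of these, and no 3 of the listed blocks are pairwise disjoint, so 2 is the maximum.

2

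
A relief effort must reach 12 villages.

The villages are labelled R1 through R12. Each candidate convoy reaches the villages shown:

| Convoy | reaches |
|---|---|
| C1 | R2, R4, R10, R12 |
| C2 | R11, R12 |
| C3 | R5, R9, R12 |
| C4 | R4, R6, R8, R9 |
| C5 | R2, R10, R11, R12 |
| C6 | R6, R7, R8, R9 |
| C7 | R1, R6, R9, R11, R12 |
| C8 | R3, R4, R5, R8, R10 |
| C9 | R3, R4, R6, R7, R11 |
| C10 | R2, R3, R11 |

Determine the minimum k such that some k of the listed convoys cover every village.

Take {C7, C8, C9, C10}. Their union is {R1, R2, R3, R4, R5, R6, R7, R8, R9, R10, R11, R12}, which is all 12 villages.
No 3 of the 10 convoys cover everything (all 120 combinations miss at least one village), so 4 is optimal.

4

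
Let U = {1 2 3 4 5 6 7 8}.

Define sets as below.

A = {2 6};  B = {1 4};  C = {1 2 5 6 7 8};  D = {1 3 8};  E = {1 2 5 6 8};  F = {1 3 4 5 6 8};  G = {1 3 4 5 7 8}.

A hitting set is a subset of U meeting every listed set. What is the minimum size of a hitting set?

Take H = {1, 6}. Each listed set contains at least one of these, so H is a hitting set of size 2.
The sets A, D are pairwise disjoint, so any hitting set needs a separate element for each — at least 2. Hence 2 is optimal.

2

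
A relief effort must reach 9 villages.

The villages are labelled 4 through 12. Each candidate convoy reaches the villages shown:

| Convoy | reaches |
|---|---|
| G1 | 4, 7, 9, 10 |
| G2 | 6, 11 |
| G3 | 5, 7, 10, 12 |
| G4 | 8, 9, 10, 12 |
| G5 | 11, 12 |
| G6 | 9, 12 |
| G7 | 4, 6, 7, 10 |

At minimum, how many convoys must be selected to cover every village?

Take {G2, G3, G4, G7}. Their union is {4, 5, 6, 7, 8, 9, 10, 11, 12}, which is all 9 villages.
Only G3 contains 5, so G3 is forced; the remaining 5 villages need at least 3 more convoys (each remaining convoy adds at most 2) — so at least 4 convoys are needed, and 4 is optimal.

4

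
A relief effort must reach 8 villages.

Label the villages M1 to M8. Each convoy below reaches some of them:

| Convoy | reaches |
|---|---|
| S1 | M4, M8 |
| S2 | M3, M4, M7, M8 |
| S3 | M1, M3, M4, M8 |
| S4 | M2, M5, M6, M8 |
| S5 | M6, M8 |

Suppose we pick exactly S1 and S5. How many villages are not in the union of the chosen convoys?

5

Union of S1, S5 = {M4, M6, M8}.
Not covered: M1, M2, M3, M5, M7 — 5 villages.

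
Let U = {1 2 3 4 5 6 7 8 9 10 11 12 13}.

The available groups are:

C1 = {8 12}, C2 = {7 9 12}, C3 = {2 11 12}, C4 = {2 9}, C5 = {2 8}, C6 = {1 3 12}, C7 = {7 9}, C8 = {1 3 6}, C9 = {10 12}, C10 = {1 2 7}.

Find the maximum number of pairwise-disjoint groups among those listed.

C5, C7, C8, C9 are pairwise disjoint (C5={2,8}; C7={7,9}; C8={1,3,6}; C9={10,12}).
Every remaining group overlaps one of these, and no 5 of the listed groups are pairwise disjoint, so 4 is the maximum.

4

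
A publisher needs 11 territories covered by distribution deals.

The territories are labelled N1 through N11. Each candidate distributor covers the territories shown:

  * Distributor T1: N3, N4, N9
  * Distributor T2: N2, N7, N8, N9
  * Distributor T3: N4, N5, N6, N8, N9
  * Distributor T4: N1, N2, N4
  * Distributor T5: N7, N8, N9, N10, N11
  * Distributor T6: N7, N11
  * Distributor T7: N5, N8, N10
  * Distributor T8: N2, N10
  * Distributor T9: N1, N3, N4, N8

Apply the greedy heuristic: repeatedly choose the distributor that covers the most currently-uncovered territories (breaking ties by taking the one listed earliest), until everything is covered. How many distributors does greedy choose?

Greedy: pick T3 (covers 5 new) → pick T5 (covers 3 new) → pick T4 (covers 2 new) → pick T1 (covers 1 new). Total picks: 4.

4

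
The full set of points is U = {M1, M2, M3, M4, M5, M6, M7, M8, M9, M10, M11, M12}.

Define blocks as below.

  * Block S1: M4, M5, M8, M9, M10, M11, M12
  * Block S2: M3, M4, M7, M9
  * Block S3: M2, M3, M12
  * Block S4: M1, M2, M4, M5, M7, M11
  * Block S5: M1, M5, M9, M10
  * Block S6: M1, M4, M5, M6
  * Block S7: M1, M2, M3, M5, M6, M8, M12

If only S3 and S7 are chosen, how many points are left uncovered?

Union of S3, S7 = {M1, M2, M3, M5, M6, M8, M12}.
Not covered: M4, M7, M9, M10, M11 — 5 points.

5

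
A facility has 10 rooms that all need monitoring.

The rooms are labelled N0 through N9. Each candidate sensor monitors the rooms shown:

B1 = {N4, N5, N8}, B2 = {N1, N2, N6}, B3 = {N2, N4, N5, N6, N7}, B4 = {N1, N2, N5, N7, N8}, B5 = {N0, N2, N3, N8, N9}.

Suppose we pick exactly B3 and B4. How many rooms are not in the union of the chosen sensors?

Union of B3, B4 = {N1, N2, N4, N5, N6, N7, N8}.
Not covered: N0, N3, N9 — 3 rooms.

3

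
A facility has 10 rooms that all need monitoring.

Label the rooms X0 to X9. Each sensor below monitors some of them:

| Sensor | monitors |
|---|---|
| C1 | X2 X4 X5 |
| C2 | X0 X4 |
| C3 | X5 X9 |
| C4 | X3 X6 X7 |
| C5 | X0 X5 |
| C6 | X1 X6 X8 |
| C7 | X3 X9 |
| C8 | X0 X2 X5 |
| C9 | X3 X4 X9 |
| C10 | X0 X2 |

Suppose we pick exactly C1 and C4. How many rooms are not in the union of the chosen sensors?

Union of C1, C4 = {X2, X3, X4, X5, X6, X7}.
Not covered: X0, X1, X8, X9 — 4 rooms.

4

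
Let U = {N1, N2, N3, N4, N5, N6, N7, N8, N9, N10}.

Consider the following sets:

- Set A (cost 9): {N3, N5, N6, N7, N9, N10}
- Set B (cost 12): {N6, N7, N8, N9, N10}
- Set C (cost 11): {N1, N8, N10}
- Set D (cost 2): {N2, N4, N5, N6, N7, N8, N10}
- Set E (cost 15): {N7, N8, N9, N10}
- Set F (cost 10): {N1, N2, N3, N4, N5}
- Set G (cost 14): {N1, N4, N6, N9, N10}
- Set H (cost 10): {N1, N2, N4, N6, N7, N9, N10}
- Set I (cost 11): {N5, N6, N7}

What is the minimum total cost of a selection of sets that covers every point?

A, D, F together cover every point (A ∪ D ∪ F = {N1, N2, N3, N4, N5, N6, N7, N8, N9, N10}); total cost 9 + 2 + 10 = 21.
No covering selection has total cost below 21.

21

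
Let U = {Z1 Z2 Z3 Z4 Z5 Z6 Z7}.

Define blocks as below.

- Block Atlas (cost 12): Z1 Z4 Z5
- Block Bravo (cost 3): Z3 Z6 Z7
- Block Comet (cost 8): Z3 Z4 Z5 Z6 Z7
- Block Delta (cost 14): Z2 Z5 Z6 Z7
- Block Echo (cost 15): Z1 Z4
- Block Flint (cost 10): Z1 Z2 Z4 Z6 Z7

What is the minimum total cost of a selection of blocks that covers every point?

18

Comet, Flint together cover every point (Comet ∪ Flint = {Z1, Z2, Z3, Z4, Z5, Z6, Z7}); total cost 8 + 10 = 18.
The greedy pick Bravo, Flint, Comet costs 21; no covering selection beats 18.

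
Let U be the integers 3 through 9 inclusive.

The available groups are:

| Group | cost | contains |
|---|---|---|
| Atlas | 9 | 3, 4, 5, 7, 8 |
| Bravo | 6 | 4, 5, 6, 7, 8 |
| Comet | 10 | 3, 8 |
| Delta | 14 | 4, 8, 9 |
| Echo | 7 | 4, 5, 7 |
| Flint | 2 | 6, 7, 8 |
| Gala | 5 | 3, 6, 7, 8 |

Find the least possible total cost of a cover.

Bravo, Delta, Gala together cover every item (Bravo ∪ Delta ∪ Gala = {3, 4, 5, 6, 7, 8, 9}); total cost 6 + 14 + 5 = 25.
No covering selection has total cost below 25.

25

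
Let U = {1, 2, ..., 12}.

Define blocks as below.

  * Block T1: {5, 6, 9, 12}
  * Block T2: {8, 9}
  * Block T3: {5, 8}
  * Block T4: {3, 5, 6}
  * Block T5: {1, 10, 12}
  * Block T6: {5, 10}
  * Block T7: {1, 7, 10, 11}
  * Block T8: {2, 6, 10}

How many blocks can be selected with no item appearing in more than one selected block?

3

T2, T4, T5 are pairwise disjoint (T2={8,9}; T4={3,5,6}; T5={1,10,12}).
Every remaining block overlaps one of these, and no 4 of the listed blocks are pairwise disjoint, so 3 is the maximum.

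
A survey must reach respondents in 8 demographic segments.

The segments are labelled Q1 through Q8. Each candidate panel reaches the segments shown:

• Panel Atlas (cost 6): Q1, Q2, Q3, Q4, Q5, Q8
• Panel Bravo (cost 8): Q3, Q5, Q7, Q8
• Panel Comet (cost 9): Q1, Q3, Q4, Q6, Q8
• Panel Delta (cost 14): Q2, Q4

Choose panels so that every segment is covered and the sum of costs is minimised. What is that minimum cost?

23

Atlas, Bravo, Comet together cover every segment (Atlas ∪ Bravo ∪ Comet = {Q1, Q2, Q3, Q4, Q5, Q6, Q7, Q8}); total cost 6 + 8 + 9 = 23.
No covering selection has total cost below 23.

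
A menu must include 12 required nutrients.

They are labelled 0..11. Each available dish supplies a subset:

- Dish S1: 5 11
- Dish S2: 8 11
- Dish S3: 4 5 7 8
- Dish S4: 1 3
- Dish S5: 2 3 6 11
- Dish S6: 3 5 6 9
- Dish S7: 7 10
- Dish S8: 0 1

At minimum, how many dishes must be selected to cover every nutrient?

S3 and S5 and S6 and S7 and S8 together: S3 ∪ S5 ∪ S6 ∪ S7 ∪ S8 = {0, 1, 2, 3, 4, 5, 6, 7, 8, 9, 10, 11} — every nutrient is covered.
No 4 of the 8 dishes cover everything (all 70 combinations miss at least one nutrient), so 5 is optimal.

5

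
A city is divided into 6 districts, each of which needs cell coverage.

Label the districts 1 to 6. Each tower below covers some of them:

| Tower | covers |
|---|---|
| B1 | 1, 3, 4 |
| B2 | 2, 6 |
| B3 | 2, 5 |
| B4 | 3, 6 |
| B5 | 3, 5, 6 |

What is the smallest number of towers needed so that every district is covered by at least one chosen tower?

3

Take {B1, B3, B4}. Their union is {1, 2, 3, 4, 5, 6}, which is all 6 districts.
Only B1 contains 1, so B1 is forced; the remaining 3 districts need at least 2 more towers (each remaining tower adds at most 2) — so at least 3 towers are needed, and 3 is optimal.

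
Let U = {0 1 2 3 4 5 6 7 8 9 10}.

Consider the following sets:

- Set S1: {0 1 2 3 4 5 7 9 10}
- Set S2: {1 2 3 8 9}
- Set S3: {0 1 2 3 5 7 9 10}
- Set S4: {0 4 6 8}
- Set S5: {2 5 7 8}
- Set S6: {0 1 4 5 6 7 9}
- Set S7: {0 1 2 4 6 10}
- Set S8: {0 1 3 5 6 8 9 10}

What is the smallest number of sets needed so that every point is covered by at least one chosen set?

2

S1 and S4 cover everything between them: the union {0, 1, 2, 3, 4, 5, 6, 7, 8, 9, 10} is all of U.
No single set has all 11 points (the largest, S1, has 9), so 2 is optimal.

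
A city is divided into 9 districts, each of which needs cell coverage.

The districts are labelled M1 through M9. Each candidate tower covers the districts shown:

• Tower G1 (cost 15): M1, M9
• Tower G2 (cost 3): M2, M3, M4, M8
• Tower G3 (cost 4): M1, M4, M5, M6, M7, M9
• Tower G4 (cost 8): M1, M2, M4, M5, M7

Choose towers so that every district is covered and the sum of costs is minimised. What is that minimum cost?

G2, G3 together cover every district (G2 ∪ G3 = {M1, M2, M3, M4, M5, M6, M7, M8, M9}); total cost 3 + 4 = 7.
No covering selection has total cost below 7.

7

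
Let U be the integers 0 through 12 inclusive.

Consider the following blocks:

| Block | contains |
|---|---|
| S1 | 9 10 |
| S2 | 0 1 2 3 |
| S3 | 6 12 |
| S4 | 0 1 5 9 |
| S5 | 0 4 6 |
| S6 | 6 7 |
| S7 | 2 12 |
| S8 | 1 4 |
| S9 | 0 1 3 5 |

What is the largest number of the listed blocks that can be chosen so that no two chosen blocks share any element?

S1, S6, S7, S8 are pairwise disjoint (S1={9,10}; S6={6,7}; S7={2,12}; S8={1,4}).
Every remaining block overlaps one of these, and no 5 of the listed blocks are pairwise disjoint, so 4 is the maximum.

4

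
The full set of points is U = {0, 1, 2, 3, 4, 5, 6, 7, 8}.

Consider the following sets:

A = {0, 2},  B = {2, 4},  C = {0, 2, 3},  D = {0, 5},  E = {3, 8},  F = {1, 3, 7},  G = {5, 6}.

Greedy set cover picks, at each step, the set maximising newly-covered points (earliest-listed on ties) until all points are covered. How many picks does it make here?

Greedy: pick C (covers 3 new) → pick F (covers 2 new) → pick G (covers 2 new) → pick B (covers 1 new) → pick E (covers 1 new). Total picks: 5.

5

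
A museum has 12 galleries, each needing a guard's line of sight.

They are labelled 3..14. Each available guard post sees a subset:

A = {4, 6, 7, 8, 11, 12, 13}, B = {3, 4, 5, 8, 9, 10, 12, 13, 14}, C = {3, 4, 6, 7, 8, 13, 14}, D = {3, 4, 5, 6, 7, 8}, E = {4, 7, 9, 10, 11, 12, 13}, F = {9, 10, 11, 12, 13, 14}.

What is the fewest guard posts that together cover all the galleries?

2

D and F together: D ∪ F = {3, 4, 5, 6, 7, 8, 9, 10, 11, 12, 13, 14} — every gallery is covered.
No single guard post has all 12 galleries (the largest, B, has 9), so 2 is optimal.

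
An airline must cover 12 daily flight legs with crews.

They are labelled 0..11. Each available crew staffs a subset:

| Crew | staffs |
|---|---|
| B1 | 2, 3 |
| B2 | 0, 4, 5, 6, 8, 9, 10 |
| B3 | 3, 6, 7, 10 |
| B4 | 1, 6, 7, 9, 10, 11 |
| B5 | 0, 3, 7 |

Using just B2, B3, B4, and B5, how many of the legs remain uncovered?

1

Union of B2, B3, B4, B5 = {0, 1, 3, 4, 5, 6, 7, 8, 9, 10, 11}.
Not covered: 2 — 1 leg.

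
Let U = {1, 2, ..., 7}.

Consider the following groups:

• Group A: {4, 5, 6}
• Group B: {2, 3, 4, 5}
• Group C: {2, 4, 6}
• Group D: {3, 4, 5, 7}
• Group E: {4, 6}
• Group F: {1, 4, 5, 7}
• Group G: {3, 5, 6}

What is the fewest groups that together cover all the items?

Take {B, F, G}. Their union is {1, 2, 3, 4, 5, 6, 7}, which is all 7 items.
Only F contains 1, so F is forced; the remaining 3 items need at least 2 more groups (each remaining group adds at most 2) — so at least 3 groups are needed, and 3 is optimal.

3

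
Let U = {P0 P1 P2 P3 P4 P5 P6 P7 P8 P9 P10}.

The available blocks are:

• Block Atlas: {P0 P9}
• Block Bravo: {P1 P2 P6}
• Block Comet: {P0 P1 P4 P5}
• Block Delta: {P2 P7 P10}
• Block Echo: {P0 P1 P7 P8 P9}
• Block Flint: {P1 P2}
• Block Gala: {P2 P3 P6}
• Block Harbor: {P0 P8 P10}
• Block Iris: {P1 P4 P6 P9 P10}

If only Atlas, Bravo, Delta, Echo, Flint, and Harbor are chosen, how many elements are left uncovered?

Union of Atlas, Bravo, Delta, Echo, Flint, Harbor = {P0, P1, P2, P6, P7, P8, P9, P10}.
Not covered: P3, P4, P5 — 3 elements.

3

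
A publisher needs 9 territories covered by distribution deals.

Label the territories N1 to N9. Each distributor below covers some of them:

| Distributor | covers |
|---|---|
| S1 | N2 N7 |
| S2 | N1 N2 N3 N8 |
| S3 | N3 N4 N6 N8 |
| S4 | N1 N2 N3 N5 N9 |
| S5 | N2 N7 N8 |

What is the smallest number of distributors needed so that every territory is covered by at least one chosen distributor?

3

S3 and S4 and S5 together: S3 ∪ S4 ∪ S5 = {N1, N2, N3, N4, N5, N6, N7, N8, N9} — every territory is covered.
Only S3 contains N4, so S3 is forced; the remaining 5 territories need at least 2 more distributors (each remaining distributor adds at most 4) — so at least 3 distributors are needed, and 3 is optimal.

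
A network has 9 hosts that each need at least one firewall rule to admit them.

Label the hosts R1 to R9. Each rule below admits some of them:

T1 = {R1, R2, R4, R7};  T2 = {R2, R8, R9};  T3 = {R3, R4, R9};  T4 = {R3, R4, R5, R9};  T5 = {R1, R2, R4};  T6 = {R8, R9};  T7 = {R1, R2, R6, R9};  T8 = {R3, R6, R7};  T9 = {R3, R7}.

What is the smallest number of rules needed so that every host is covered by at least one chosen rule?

4

T4 and T6 and T7 and T9 together: T4 ∪ T6 ∪ T7 ∪ T9 = {R1, R2, R3, R4, R5, R6, R7, R8, R9} — every host is covered.
No 3 of the 9 rules cover everything (all 84 combinations miss at least one host), so 4 is optimal.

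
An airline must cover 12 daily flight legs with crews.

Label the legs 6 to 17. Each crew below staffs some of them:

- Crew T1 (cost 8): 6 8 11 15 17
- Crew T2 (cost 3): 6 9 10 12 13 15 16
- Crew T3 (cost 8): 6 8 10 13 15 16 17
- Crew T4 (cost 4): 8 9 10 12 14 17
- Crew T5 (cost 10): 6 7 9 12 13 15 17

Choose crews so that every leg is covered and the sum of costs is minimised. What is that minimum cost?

T1, T2, T4, T5 together cover every leg (T1 ∪ T2 ∪ T4 ∪ T5 = {6, 7, 8, 9, 10, 11, 12, 13, 14, 15, 16, 17}); total cost 8 + 3 + 4 + 10 = 25.
No covering selection has total cost below 25.

25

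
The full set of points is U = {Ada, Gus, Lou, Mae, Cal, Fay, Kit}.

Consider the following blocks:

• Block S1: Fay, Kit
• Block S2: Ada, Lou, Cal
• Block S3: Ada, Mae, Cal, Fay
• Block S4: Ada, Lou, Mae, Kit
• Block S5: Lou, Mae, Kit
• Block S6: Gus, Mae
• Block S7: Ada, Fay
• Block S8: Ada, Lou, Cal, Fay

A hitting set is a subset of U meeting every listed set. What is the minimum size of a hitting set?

Take H = {Mae, Cal, Fay}. Each listed block contains at least one of these, so H is a hitting set of size 3.
The blocks S1, S2, S6 are pairwise disjoint, so any hitting set needs a separate point for each — at least 3. Hence 3 is optimal.

3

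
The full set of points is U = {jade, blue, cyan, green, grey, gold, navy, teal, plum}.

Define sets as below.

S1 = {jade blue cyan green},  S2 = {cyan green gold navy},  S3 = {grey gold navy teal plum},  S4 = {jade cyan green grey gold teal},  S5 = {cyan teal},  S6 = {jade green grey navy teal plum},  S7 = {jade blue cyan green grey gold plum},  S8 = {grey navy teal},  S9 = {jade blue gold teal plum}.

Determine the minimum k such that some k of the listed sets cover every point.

2

Take {S6, S7}. Their union is {jade, blue, cyan, green, grey, gold, navy, teal, plum}, which is all 9 points.
No single set has all 9 points (the largest, S7, has 7), so 2 is optimal.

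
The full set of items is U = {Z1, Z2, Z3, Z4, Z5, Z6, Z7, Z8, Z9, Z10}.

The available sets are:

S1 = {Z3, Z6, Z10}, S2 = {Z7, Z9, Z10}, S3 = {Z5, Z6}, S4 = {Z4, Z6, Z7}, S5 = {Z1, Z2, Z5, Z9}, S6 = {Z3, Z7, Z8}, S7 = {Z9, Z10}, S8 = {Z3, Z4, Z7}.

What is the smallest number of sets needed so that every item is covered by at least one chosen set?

S2, S4, S5, and S6 cover everything between them: the union {Z1, Z2, Z3, Z4, Z5, Z6, Z7, Z8, Z9, Z10} is all of U.
No 3 of the 8 sets cover everything (all 56 combinations miss at least one item), so 4 is optimal.

4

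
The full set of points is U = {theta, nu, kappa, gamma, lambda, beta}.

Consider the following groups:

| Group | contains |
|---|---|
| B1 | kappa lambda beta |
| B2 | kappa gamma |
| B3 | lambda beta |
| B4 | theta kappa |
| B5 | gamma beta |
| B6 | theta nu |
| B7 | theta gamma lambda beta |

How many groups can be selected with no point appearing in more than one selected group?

B2, B3, B6 are pairwise disjoint (B2={kappa,gamma}; B3={lambda,beta}; B6={theta,nu}).
Every remaining group overlaps one of these, and no 4 of the listed groups are pairwise disjoint, so 3 is the maximum.

3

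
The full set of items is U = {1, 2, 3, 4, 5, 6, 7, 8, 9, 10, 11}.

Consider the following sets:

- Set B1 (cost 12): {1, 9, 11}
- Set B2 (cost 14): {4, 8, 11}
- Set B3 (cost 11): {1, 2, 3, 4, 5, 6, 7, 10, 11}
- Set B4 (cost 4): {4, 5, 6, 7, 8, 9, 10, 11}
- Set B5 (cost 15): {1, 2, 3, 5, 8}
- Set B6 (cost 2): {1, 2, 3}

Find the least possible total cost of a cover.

6

B4, B6 together cover every item (B4 ∪ B6 = {1, 2, 3, 4, 5, 6, 7, 8, 9, 10, 11}); total cost 4 + 2 = 6.
No covering selection has total cost below 6.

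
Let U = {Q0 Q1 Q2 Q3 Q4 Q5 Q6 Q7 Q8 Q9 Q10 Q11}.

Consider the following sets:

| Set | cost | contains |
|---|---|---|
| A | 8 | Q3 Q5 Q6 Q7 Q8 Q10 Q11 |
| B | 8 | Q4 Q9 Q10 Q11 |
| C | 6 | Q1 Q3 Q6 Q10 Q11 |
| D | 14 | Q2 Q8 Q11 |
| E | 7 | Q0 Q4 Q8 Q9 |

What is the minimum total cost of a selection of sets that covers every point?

35

A, C, D, E together cover every point (A ∪ C ∪ D ∪ E = {Q0, Q1, Q2, Q3, Q4, Q5, Q6, Q7, Q8, Q9, Q10, Q11}); total cost 8 + 6 + 14 + 7 = 35.
No covering selection has total cost below 35.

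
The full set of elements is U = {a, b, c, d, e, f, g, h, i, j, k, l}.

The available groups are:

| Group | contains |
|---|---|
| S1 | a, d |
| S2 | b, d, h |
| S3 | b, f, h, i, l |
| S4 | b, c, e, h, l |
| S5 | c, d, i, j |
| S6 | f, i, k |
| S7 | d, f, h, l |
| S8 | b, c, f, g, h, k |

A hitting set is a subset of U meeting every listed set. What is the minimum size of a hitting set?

3

The 3 elements {d, k, l} hit every group.
The groups S1, S4, S6 are pairwise disjoint, so any hitting set needs a separate element for each — at least 3. Hence 3 is optimal.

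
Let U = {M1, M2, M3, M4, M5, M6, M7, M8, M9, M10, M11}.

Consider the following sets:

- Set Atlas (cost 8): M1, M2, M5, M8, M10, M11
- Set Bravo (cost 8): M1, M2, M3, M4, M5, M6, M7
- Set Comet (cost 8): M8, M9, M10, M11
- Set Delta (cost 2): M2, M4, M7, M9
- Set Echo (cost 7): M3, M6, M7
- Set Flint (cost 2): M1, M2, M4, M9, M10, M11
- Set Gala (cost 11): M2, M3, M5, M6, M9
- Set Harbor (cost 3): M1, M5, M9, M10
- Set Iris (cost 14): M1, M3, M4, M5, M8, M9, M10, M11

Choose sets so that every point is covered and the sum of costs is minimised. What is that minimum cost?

Bravo, Comet together cover every point (Bravo ∪ Comet = {M1, M2, M3, M4, M5, M6, M7, M8, M9, M10, M11}); total cost 8 + 8 = 16.
The greedy pick Flint, Bravo, Atlas costs 18; no covering selection beats 16.

16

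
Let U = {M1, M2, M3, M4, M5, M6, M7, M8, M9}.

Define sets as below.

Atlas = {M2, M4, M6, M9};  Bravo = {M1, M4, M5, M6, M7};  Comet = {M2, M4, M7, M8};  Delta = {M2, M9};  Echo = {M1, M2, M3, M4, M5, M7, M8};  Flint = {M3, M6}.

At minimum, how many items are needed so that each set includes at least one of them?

2

H = {M2, M6} meets every set (each contains at least one member of H), and |H| = 2.
The sets Comet, Flint are pairwise disjoint, so any hitting set needs a separate item for each — at least 2. Hence 2 is optimal.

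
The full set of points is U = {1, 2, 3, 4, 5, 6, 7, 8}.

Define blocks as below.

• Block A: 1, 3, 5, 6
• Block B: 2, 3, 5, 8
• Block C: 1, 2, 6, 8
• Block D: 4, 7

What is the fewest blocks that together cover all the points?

3

A, C, and D cover everything between them: the union {1, 2, 3, 4, 5, 6, 7, 8} is all of U.
Only D contains 4, so D is forced; the remaining 6 points need at least 2 more blocks (each remaining block adds at most 4) — so at least 3 blocks are needed, and 3 is optimal.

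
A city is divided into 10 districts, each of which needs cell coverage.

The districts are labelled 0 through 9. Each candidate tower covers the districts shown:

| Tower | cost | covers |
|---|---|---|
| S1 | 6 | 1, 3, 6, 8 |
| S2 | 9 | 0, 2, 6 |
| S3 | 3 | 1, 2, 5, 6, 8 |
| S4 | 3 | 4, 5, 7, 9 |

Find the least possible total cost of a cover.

S1, S2, S4 together cover every district (S1 ∪ S2 ∪ S4 = {0, 1, 2, 3, 4, 5, 6, 7, 8, 9}); total cost 6 + 9 + 3 = 18.
The greedy pick S3, S4, S1, S2 costs 21; no covering selection beats 18.

18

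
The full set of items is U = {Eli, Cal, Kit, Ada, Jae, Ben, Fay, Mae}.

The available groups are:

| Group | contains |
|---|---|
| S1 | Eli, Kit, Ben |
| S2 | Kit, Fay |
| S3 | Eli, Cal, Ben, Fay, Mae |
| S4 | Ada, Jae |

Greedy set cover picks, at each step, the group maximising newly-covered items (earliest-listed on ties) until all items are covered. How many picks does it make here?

3

Greedy: pick S3 (covers 5 new) → pick S4 (covers 2 new) → pick S1 (covers 1 new). Total picks: 3.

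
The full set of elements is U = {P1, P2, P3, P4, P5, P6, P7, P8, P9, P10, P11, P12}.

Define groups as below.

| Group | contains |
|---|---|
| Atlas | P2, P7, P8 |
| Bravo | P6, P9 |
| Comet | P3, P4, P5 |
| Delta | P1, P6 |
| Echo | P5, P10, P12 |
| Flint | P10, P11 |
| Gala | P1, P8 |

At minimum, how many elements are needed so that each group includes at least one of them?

4

The 4 elements {P5, P6, P8, P11} hit every group.
The groups Bravo, Comet, Flint, Gala are pairwise disjoint, so any hitting set needs a separate element for each — at least 4. Hence 4 is optimal.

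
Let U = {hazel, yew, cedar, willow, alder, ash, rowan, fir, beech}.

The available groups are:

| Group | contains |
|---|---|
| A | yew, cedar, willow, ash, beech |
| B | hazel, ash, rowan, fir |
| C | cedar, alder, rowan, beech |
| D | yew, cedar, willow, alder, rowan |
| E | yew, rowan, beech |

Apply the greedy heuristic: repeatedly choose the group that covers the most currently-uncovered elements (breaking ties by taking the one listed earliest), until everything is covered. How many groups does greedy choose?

3

Greedy: pick A (covers 5 new) → pick B (covers 3 new) → pick C (covers 1 new). Total picks: 3.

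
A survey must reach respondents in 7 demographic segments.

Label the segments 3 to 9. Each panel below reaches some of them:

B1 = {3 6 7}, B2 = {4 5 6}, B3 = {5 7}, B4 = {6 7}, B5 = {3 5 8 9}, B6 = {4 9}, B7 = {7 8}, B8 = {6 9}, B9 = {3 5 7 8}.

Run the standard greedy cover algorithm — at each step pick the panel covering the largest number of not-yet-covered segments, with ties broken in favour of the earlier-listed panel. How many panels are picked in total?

3

Greedy: pick B5 (covers 4 new) → pick B1 (covers 2 new) → pick B2 (covers 1 new). Total picks: 3.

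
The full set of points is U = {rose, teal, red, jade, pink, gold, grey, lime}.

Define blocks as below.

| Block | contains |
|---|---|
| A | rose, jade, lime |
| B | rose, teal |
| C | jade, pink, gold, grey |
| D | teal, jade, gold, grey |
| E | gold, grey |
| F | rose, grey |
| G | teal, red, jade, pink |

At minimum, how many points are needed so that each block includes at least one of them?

3

Take H = {rose, jade, gold}. Each listed block contains at least one of these, so H is a hitting set of size 3.
No choice of 2 points meets every block, so 3 is the minimum.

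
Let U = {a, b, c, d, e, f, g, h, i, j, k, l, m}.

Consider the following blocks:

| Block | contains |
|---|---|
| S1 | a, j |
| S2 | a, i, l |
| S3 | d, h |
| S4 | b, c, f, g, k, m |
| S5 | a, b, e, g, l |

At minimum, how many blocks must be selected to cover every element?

5

S1 and S2 and S3 and S4 and S5 together: S1 ∪ S2 ∪ S3 ∪ S4 ∪ S5 = {a, b, c, d, e, f, g, h, i, j, k, l, m} — every element is covered.
No 4 of the 5 blocks cover everything (all 5 combinations miss at least one element), so 5 is optimal.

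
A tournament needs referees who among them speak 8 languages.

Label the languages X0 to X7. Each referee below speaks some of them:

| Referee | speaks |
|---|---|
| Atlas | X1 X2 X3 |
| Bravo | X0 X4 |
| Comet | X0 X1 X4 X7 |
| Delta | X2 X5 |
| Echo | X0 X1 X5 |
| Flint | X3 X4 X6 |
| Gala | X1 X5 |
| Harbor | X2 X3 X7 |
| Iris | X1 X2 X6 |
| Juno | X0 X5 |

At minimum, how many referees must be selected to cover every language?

Echo and Flint and Harbor together: Echo ∪ Flint ∪ Harbor = {X0, X1, X2, X3, X4, X5, X6, X7} — every language is covered.
No 2 of the 10 referees cover everything (all 45 combinations miss at least one language), so 3 is optimal.

3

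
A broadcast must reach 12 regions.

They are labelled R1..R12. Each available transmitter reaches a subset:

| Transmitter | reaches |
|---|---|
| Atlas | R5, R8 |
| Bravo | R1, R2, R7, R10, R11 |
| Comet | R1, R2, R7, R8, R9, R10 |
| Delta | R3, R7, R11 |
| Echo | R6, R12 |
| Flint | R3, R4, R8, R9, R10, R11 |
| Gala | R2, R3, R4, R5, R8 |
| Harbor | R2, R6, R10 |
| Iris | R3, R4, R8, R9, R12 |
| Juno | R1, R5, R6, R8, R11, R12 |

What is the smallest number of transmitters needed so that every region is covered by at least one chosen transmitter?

Bravo and Flint and Juno together: Bravo ∪ Flint ∪ Juno = {R1, R2, R3, R4, R5, R6, R7, R8, R9, R10, R11, R12} — every region is covered.
No 2 of the 10 transmitters cover everything (all 45 combinations miss at least one region), so 3 is optimal.

3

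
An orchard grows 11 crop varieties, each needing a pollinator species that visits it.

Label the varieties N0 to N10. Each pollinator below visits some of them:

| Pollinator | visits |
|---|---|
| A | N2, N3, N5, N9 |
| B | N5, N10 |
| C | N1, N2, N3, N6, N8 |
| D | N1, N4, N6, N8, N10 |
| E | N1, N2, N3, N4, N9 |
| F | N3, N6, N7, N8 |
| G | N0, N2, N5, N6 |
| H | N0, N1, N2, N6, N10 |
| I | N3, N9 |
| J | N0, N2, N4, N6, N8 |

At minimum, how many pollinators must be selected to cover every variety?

4

A and D and F and J together: A ∪ D ∪ F ∪ J = {N0, N1, N2, N3, N4, N5, N6, N7, N8, N9, N10} — every variety is covered.
No 3 of the 10 pollinators cover everything (all 120 combinations miss at least one variety), so 4 is optimal.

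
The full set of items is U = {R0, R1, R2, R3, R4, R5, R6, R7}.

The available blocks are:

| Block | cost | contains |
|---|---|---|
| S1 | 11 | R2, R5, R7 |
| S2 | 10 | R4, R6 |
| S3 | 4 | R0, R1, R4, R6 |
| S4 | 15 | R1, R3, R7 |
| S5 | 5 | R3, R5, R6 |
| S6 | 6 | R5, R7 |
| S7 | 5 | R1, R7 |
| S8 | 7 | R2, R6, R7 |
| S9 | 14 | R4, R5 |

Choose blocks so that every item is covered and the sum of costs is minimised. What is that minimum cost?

16

S3, S5, S8 together cover every item (S3 ∪ S5 ∪ S8 = {R0, R1, R2, R3, R4, R5, R6, R7}); total cost 4 + 5 + 7 = 16.
No covering selection has total cost below 16.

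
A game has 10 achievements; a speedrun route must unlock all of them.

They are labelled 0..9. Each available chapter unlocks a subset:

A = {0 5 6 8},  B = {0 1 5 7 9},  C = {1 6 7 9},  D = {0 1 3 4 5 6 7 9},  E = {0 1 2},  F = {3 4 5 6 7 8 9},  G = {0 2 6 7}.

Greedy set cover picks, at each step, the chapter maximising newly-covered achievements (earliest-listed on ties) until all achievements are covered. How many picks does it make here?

Greedy: pick D (covers 8 new) → pick A (covers 1 new) → pick E (covers 1 new). Total picks: 3.
(The true minimum cover uses only 2 chapters, so greedy is not optimal here.)

3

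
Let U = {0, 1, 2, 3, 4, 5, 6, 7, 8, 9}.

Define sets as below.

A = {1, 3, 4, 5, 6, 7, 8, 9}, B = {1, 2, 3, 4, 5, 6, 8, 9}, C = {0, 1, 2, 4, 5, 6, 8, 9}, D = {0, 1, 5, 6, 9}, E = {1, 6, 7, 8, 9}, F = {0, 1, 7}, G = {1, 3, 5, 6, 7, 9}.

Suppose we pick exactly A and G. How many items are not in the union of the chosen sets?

Union of A, G = {1, 3, 4, 5, 6, 7, 8, 9}.
Not covered: 0, 2 — 2 items.

2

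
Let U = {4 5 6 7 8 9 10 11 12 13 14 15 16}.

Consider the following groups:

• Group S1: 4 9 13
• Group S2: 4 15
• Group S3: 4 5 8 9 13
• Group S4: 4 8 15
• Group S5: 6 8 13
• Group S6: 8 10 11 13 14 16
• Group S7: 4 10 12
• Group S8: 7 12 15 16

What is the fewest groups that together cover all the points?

4

S3, S5, S6, and S8 cover everything between them: the union {4, 5, 6, 7, 8, 9, 10, 11, 12, 13, 14, 15, 16} is all of U.
Only S5 contains 6, so S5 is forced; the remaining 10 points need at least 3 more groups (each remaining group adds at most 4) — so at least 4 groups are needed, and 4 is optimal.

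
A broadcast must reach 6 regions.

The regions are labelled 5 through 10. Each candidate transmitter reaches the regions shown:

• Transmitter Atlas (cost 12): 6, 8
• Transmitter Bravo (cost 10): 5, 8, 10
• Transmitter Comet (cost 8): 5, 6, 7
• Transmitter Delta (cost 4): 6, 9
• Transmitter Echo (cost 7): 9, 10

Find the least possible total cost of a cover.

22

Bravo, Comet, Delta together cover every region (Bravo ∪ Comet ∪ Delta = {5, 6, 7, 8, 9, 10}); total cost 10 + 8 + 4 = 22.
No covering selection has total cost below 22.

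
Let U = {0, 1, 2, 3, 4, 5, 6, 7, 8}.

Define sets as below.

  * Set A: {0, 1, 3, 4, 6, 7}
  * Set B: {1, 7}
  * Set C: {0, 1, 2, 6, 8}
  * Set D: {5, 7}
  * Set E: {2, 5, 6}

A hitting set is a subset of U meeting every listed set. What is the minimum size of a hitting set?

2

The 2 elements {1, 5} hit every set.
The sets C, D are pairwise disjoint, so any hitting set needs a separate element for each — at least 2. Hence 2 is optimal.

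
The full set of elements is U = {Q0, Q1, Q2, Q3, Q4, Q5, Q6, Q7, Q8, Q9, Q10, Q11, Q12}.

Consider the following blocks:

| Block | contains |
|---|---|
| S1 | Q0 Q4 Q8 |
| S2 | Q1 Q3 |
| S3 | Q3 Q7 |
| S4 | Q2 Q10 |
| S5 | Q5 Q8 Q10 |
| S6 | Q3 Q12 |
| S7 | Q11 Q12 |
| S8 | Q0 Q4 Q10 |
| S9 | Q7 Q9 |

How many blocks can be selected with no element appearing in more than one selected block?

S1, S2, S4, S7, S9 are pairwise disjoint (S1={Q0,Q4,Q8}; S2={Q1,Q3}; S4={Q2,Q10}; S7={Q11,Q12}; S9={Q7,Q9}).
Every remaining block overlaps one of these, and no 6 of the listed blocks are pairwise disjoint, so 5 is the maximum.

5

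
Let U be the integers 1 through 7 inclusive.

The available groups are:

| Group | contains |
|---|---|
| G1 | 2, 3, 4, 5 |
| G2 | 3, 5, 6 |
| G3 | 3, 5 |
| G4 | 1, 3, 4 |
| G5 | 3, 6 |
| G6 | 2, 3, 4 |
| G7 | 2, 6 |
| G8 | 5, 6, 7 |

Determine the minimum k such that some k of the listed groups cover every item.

3

Take {G1, G4, G8}. Their union is {1, 2, 3, 4, 5, 6, 7}, which is all 7 items.
Only G4 contains 1, so G4 is forced; the remaining 4 items need at least 2 more groups (each remaining group adds at most 3) — so at least 3 groups are needed, and 3 is optimal.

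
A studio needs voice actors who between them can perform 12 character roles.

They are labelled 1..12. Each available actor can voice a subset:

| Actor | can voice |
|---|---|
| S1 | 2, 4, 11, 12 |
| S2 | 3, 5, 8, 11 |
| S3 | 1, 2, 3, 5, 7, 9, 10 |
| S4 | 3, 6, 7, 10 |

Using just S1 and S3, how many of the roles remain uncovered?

Union of S1, S3 = {1, 2, 3, 4, 5, 7, 9, 10, 11, 12}.
Not covered: 6, 8 — 2 roles.

2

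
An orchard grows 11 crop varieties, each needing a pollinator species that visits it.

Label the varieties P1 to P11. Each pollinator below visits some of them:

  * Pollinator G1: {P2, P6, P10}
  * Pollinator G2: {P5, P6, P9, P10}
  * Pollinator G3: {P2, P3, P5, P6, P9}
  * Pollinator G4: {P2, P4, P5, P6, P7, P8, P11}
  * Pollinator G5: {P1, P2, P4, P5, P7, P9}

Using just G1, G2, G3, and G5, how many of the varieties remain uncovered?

2

Union of G1, G2, G3, G5 = {P1, P2, P3, P4, P5, P6, P7, P9, P10}.
Not covered: P8, P11 — 2 varieties.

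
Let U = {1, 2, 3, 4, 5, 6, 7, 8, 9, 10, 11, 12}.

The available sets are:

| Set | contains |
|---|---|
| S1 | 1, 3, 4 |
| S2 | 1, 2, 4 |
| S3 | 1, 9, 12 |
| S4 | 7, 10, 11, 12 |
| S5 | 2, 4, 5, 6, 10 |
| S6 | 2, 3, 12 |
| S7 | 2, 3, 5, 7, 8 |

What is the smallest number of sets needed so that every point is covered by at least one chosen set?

S3, S4, S5, and S7 cover everything between them: the union {1, 2, 3, 4, 5, 6, 7, 8, 9, 10, 11, 12} is all of U.
Only S5 contains 6, so S5 is forced; the remaining 7 points need at least 3 more sets (each remaining set adds at most 3) — so at least 4 sets are needed, and 4 is optimal.

4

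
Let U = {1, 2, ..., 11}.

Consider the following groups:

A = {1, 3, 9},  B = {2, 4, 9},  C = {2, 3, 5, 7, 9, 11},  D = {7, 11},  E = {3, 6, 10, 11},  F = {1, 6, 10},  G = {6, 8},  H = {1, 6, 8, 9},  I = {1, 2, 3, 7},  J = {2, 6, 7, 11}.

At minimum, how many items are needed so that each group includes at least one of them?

3

The 3 items {6, 7, 9} hit every group.
The groups B, D, F are pairwise disjoint, so any hitting set needs a separate item for each — at least 3. Hence 3 is optimal.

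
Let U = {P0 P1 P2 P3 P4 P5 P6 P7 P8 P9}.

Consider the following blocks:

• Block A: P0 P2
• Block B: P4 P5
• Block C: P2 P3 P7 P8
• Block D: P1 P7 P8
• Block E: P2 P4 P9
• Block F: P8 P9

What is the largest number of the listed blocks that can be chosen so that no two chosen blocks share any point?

3

A, B, F are pairwise disjoint (A={P0,P2}; B={P4,P5}; F={P8,P9}).
Every remaining block overlaps one of these, and no 4 of the listed blocks are pairwise disjoint, so 3 is the maximum.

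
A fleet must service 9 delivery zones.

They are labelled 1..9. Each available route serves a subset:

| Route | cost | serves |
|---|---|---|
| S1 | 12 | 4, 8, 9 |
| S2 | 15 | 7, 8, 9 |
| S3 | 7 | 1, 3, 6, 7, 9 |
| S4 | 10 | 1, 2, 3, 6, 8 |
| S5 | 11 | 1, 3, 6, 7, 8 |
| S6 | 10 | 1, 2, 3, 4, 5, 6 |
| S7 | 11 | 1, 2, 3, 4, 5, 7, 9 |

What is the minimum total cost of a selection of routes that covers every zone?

21

S4, S7 together cover every zone (S4 ∪ S7 = {1, 2, 3, 4, 5, 6, 7, 8, 9}); total cost 10 + 11 = 21.
The greedy pick S3, S6, S4 costs 27; no covering selection beats 21.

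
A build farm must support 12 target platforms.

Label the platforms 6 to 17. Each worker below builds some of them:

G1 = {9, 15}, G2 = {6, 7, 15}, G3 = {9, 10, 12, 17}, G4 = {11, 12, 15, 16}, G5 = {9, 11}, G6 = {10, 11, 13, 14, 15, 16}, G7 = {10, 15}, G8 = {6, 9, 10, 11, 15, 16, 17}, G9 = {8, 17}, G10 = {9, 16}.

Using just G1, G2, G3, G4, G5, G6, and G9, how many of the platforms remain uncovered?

Union of G1, G2, G3, G4, G5, G6, G9 = {6, 7, 8, 9, 10, 11, 12, 13, 14, 15, 16, 17} — that's every platform, so 0 are uncovered.

0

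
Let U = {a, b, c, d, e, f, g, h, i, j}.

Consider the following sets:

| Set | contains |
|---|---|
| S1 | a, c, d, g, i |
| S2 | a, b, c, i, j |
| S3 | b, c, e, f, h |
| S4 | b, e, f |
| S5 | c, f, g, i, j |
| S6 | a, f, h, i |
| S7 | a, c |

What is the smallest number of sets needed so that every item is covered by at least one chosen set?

S1 and S2 and S3 together: S1 ∪ S2 ∪ S3 = {a, b, c, d, e, f, g, h, i, j} — every item is covered.
Only S1 contains d, so S1 is forced; the remaining 5 items need at least 2 more sets (each remaining set adds at most 4) — so at least 3 sets are needed, and 3 is optimal.

3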